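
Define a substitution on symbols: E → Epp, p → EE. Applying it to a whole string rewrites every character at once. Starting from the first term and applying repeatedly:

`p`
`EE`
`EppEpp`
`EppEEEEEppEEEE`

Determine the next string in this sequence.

EppEEEEEppEppEppEppEppEEEEEppEppEppEpp

φ(EppEEEEEppEEEE) expands symbol-by-symbol to Epp EE EE Epp Epp Epp Epp Epp EE EE Epp Epp Epp Epp; joining the 14 pieces gives the next term.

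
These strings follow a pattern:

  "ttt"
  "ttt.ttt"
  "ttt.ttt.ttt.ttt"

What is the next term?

Each string is two copies of the previous one joined by '.'.
One more doubling of ttt.ttt.ttt.ttt gives the answer.

ttt.ttt.ttt.ttt.ttt.ttt.ttt.ttt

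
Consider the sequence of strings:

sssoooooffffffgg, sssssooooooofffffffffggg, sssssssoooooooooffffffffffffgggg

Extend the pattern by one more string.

Reading off run lengths: s runs 3, 5, 7; o runs 5, 7, 9; f runs 6, 9, 12; g runs 2, 3, 4 — each is linear in n, where the shown terms are n = 2, 3, 4.
For the next term, n = 5, so the run lengths are 9, 11, 15, 5.

sssssssssooooooooooofffffffffffffffggggg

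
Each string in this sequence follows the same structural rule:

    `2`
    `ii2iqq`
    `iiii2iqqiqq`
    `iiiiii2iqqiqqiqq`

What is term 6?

iiiiiiiiii2iqqiqqiqqiqqiqq

s(k+1) = ii·s(k)·iqq, so each term gains ii as a prefix and iqq as a suffix.
From iiiiii2iqqiqqiqq, 2 further steps: iiiiii2iqqiqqiqq → iiiiiiii2iqqiqqiqqiqq → (answer).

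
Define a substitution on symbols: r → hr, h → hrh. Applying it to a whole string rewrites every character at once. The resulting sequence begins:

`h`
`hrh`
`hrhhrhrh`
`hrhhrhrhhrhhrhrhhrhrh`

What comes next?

hrhhrhrhhrhhrhrhhrhrhhrhhrhrhhrhhrhrhhrhrhhrhhrhrhhrhrh

φ(hrhhrhrhhrhhrhrhhrhrh) expands symbol-by-symbol to hrh hr hrh hrh hr hrh hr hrh hrh hr hrh hrh hr hrh hr hrh hrh hr hrh hr hrh; joining the 21 pieces gives the next term.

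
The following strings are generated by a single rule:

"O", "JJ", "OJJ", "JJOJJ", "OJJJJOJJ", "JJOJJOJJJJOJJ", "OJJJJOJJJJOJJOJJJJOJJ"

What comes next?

This is a Fibonacci-style word recurrence s(k) = s(k−2)·s(k−1): e.g. O·JJ = OJJ.
Continuing: JJOJJOJJJJOJJ · OJJJJOJJJJOJJOJJJJOJJ gives term 8.

JJOJJOJJJJOJJOJJJJOJJJJOJJOJJJJOJJ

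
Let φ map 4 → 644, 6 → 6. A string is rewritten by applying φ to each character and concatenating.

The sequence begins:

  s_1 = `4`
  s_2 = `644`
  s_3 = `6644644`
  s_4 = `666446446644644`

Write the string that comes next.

6666446446644644666446446644644

Replace each of the 15 characters of 666446446644644 in place — 6 6 6 644 644 6 644 644 6 6 644 644 6 644 644 — and concatenate.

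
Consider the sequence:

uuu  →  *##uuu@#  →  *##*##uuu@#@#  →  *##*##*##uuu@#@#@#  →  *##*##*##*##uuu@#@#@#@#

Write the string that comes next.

Each term wraps the previous one in *## on the left and @# on the right.
Applying this once more to *##*##*##*##uuu@#@#@#@#:

*##*##*##*##*##uuu@#@#@#@#@#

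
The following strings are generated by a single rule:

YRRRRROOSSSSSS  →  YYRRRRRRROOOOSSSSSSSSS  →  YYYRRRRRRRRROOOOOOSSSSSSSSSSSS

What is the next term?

YYYYRRRRRRRRRRROOOOOOOOSSSSSSSSSSSSSSS

Each string has the form Y^{n} R^{2n+3} O^{2n} S^{3n+3} (n = 1, 2, …).
Setting n = 4 gives 4, 11, 8, 15 characters in each block.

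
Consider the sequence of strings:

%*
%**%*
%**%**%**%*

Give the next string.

%**%**%**%**%**%**%**%*

s(k+1) = s(k)·*·s(k) — each term doubles the last with '*' between the halves.
One more doubling of %**%**%**%* gives the answer.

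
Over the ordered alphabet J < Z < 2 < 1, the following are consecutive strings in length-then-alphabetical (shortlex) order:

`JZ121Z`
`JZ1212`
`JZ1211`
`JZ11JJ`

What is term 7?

Advancing 3 positions from JZ11JJ through JZ11JJ → JZ11JZ → JZ11J2 reaches term 7.

JZ11J1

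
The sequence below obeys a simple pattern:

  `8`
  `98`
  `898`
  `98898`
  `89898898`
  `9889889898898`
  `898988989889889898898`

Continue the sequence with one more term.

Each term (from the third on) is the two preceding terms concatenated in order: term 3 = 8·98 = 898.
Continuing: 9889889898898 · 898988989889889898898 gives term 8.

9889889898898898988989889889898898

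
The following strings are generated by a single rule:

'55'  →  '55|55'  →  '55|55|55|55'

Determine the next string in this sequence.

Each string is two copies of the previous one joined by '|'.
One more doubling of 55|55|55|55 gives the answer.

55|55|55|55|55|55|55|55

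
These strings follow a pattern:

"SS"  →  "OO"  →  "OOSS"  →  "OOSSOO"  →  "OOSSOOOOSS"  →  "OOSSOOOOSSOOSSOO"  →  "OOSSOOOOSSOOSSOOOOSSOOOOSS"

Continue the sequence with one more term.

OOSSOOOOSSOOSSOOOOSSOOOOSSOOSSOOOOSSOOSSOO

From term 3 onward, concatenate the last term with the second-to-last: OO·SS = OOSS, OOSS·OO = OOSSOO, …
The next term joins OOSSOOOOSSOOSSOOOOSSOOOOSS and OOSSOOOOSSOOSSOO.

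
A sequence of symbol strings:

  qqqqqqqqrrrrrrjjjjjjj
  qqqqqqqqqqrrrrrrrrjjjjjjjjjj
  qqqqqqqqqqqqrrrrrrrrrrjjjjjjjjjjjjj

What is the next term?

qqqqqqqqqqqqqqrrrrrrrrrrrrjjjjjjjjjjjjjjjj

Each string has the form q^{2n+2} r^{2n} j^{3n-2}, where the shown terms are n = 3, 4, 5.
Setting n = 6 gives 14, 12, 16 characters in each block.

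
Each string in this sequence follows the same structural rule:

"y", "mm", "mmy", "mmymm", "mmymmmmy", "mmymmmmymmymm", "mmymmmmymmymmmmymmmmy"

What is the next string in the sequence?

mmymmmmymmymmmmymmmmymmymmmmymmymm

Each term (from the third on) is the previous term followed by the one before it: term 3 = mm·y = mmy.
Continuing: mmymmmmymmymmmmymmmmy · mmymmmmymmymm gives term 8.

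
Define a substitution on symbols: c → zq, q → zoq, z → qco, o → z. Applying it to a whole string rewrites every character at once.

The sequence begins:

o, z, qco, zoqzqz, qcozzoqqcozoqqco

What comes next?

zoqzqzqcoqcozzoqzoqzqzqcozzoqzoqzqz

φ(qcozzoqqcozoqqco) expands symbol-by-symbol to zoq zq z qco qco z zoq zoq zq z qco z zoq zoq zq z; joining the 16 pieces gives the next term.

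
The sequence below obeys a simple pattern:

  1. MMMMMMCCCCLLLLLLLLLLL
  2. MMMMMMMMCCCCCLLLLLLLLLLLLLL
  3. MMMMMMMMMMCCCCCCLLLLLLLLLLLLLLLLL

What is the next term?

MMMMMMMMMMMMCCCCCCCLLLLLLLLLLLLLLLLLLLL

Reading off run lengths: M runs 6, 8, 10; C runs 4, 5, 6; L runs 11, 14, 17 — each is linear in n, where the shown terms are n = 3, 4, 5.
Setting n = 6 gives 12, 7, 20 characters in each block.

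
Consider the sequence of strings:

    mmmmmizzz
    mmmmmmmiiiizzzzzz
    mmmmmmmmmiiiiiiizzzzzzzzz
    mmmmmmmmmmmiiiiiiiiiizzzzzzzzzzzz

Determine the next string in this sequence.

mmmmmmmmmmmmmiiiiiiiiiiiiizzzzzzzzzzzzzzz

The n-th term is 2n+3 m's then 3n-2 i's then 3n z's (n = 1, 2, …).
For the next term, n = 5, so the run lengths are 13, 13, 15.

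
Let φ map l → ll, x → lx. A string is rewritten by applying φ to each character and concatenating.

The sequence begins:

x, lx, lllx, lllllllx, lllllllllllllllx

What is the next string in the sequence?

Rewriting the 16 symbols of lllllllllllllllx one by one yields ll ll ll ll ll ll ll ll ll ll ll ll ll ll ll lx; concatenated:

lllllllllllllllllllllllllllllllx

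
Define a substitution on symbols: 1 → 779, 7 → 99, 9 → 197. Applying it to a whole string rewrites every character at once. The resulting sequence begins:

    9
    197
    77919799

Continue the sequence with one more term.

999919777919799197197

Expanding 77919799: 7→99, 7→99, 9→197, 1→779, 9→197, 7→99, 9→197, 9→197. Concatenated: 99 99 197 779 197 99 197 197.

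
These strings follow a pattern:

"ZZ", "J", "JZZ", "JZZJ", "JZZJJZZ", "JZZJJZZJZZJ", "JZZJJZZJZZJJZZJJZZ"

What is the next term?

JZZJJZZJZZJJZZJJZZJZZJJZZJZZJ

This is a Fibonacci-style word recurrence s(k) = s(k−1)·s(k−2): e.g. J·ZZ = JZZ.
The next term joins JZZJJZZJZZJJZZJJZZ and JZZJJZZJZZJ.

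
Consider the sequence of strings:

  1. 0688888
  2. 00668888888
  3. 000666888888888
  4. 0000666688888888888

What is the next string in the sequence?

00000666668888888888888

The n-th term is n-1 0's then n-1 6's then 2n+1 8's, where the shown terms are n = 2, 3, 4, 5.
For the next term, n = 6, so the run lengths are 5, 5, 13.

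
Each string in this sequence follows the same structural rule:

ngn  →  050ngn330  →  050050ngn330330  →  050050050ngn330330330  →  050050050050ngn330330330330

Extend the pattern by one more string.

s(k+1) = 050·s(k)·330, so each term gains 050 as a prefix and 330 as a suffix.
So the next term is 050·050050050050ngn330330330330·330.

050050050050050ngn330330330330330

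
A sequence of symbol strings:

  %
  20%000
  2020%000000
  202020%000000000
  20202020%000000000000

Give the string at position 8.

Each term wraps the previous one in 20 on the left and 000 on the right.
From 20202020%000000000000, 3 further steps: 20202020%000000000000 → 2020202020%000000000000000 → 202020202020%000000000000000000 → (answer).

20202020202020%000000000000000000000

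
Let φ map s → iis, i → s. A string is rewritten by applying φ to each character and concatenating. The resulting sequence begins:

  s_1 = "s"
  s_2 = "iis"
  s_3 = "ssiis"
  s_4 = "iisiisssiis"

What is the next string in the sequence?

ssiisssiisiisiisssiis

Expanding iisiisssiis: i→s, i→s, s→iis, i→s, i→s, s→iis, s→iis, s→iis, i→s, i→s, s→iis. Concatenated: s s iis s s iis iis iis s s iis.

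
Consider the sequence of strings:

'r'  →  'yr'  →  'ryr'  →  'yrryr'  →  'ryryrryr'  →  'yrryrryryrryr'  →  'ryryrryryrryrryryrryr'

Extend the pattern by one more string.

This is a Fibonacci-style word recurrence s(k) = s(k−2)·s(k−1): e.g. r·yr = ryr.
So term 8 is yrryrryryrryr·ryryrryryrryrryryrryr.

yrryrryryrryrryryrryryrryrryryrryr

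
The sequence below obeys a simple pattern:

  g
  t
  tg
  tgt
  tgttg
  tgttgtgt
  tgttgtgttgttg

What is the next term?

From term 3 onward, concatenate the last term with the second-to-last: t·g = tg, tg·t = tgt, …
The next term joins tgttgtgttgttg and tgttgtgt.

tgttgtgttgttgtgttgtgt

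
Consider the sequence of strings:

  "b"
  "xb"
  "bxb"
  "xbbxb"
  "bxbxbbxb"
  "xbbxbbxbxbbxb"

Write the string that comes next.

bxbxbbxbxbbxbbxbxbbxb

Each term (from the third on) is the two preceding terms concatenated in order: term 3 = b·xb = bxb.
Continuing: bxbxbbxb · xbbxbbxbxbbxb gives term 7.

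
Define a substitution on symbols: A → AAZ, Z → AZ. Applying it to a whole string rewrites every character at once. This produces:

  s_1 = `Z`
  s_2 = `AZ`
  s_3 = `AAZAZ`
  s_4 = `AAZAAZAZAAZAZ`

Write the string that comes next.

AAZAAZAZAAZAAZAZAAZAZAAZAAZAZAAZAZ

Applying the rule to each of the 13 symbols of AAZAAZAZAAZAZ gives the pieces AAZ AAZ AZ AAZ AAZ AZ AAZ AZ AAZ AAZ AZ AAZ AZ, which concatenate to the answer.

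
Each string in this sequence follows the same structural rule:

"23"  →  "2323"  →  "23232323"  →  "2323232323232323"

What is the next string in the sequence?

Every step duplicates the string.
Doubling 2323232323232323:

23232323232323232323232323232323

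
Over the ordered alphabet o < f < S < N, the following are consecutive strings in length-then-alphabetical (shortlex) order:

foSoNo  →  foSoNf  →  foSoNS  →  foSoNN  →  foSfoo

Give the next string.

foSfof

Treat foSfoo as a base-4 numeral over the given alphabet and add one, carrying through any trailing N's.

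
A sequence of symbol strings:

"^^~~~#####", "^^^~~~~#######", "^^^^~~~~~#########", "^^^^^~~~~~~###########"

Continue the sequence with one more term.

^^^^^^~~~~~~~#############

Term n consists of n ^'s, followed by n+1 ~'s, followed by 2n+1 #'s, where the shown terms are n = 2, 3, 4, 5.
For the next term, n = 6, so the run lengths are 6, 7, 13.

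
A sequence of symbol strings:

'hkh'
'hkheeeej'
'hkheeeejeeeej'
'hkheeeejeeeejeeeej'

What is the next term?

The strings grow by a fixed suffix eeeej each time.
One more step from hkheeeejeeeejeeeej gives the answer.

hkheeeejeeeejeeeejeeeej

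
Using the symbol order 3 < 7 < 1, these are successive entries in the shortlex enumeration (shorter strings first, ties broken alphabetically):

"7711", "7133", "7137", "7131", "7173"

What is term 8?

7113

Advancing 3 positions from 7173 through 7173 → 7177 → 7171 reaches term 8.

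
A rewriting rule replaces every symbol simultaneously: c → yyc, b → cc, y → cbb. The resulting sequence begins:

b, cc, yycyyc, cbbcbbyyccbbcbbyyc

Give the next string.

Rewriting the 18 symbols of cbbcbbyyccbbcbbyyc one by one yields yyc cc cc yyc cc cc cbb cbb yyc yyc cc cc yyc cc cc cbb cbb yyc; concatenated:

yycccccyyccccccbbcbbyycyycccccyyccccccbbcbbyyc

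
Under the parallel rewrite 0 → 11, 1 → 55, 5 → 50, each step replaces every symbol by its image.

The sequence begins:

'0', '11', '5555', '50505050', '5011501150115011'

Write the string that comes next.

50115555501155555011555550115555

Applying the rule to each of the 16 symbols of 5011501150115011 gives the pieces 50 11 55 55 50 11 55 55 50 11 55 55 50 11 55 55, which concatenate to the answer.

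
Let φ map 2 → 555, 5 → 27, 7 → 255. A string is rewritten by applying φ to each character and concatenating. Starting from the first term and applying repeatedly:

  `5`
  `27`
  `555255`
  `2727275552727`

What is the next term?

Applying the rule to each of the 13 symbols of 2727275552727 gives the pieces 555 255 555 255 555 255 27 27 27 555 255 555 255, which concatenate to the answer.

555255555255555255272727555255555255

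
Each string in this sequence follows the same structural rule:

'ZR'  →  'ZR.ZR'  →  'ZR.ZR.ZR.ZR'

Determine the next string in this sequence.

ZR.ZR.ZR.ZR.ZR.ZR.ZR.ZR

Every step duplicates the string with '.' between the halves.
So the next term is two copies of ZR.ZR.ZR.ZR with '.' between the halves.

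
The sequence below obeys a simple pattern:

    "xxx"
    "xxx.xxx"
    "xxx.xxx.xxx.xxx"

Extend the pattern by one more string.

xxx.xxx.xxx.xxx.xxx.xxx.xxx.xxx

s(k+1) = s(k)·.·s(k) — each term doubles the last with '.' between the halves.
So the next term is two copies of xxx.xxx.xxx.xxx with '.' between the halves.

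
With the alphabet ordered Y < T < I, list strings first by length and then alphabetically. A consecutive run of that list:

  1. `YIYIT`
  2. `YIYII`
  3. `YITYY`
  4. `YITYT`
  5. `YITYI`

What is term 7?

Stepping forward 2 times from YITYI: YITYI → YITTY, then the target.

YITTT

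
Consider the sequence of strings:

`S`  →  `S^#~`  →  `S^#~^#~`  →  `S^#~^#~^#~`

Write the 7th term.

S^#~^#~^#~^#~^#~^#~

Each term is the previous one with ^#~ appended.
From S^#~^#~^#~, 3 further steps: S^#~^#~^#~ → S^#~^#~^#~^#~ → S^#~^#~^#~^#~^#~ → (answer).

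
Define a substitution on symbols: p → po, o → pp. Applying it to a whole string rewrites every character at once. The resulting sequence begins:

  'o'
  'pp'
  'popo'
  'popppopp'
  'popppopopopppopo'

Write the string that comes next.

Replace each of the 16 characters of popppopopopppopo in place — po pp po po po pp po pp po pp po po po pp po pp — and concatenate.

popppopopopppopppopppopopopppopp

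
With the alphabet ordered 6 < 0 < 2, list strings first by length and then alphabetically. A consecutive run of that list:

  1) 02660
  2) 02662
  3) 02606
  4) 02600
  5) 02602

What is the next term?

02626

Find the rightmost character of 02602 below 2, bump it to the next letter, and reset everything to its right to 6.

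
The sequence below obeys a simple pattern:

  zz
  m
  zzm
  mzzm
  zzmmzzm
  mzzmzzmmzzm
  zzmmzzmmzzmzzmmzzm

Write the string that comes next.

mzzmzzmmzzmzzmmzzmmzzmzzmmzzm

From term 3 onward, concatenate the second-to-last term with the last: zz·m = zzm, m·zzm = mzzm, …
The next term joins mzzmzzmmzzm and zzmmzzmmzzmzzmmzzm.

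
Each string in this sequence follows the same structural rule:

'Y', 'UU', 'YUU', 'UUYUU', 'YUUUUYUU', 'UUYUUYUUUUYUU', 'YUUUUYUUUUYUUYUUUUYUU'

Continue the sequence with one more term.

UUYUUYUUUUYUUYUUUUYUUUUYUUYUUUUYUU

This is a Fibonacci-style word recurrence s(k) = s(k−2)·s(k−1): e.g. Y·UU = YUU.
The next term joins UUYUUYUUUUYUU and YUUUUYUUUUYUUYUUUUYUU.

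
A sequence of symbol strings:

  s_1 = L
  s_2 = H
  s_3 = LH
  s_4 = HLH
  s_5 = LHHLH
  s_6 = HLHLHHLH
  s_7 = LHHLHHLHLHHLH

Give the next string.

HLHLHHLHLHHLHHLHLHHLH

This is a Fibonacci-style word recurrence s(k) = s(k−2)·s(k−1): e.g. L·H = LH.
So term 8 is HLHLHHLH·LHHLHHLHLHHLH.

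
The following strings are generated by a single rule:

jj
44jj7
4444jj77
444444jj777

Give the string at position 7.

444444444444jj777777

Every step adds 44 to the front and 7 to the end of the previous string.
From 444444jj777, 3 further steps: 444444jj777 → 44444444jj7777 → 4444444444jj77777 → (answer).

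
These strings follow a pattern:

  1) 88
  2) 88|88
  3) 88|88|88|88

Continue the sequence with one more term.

88|88|88|88|88|88|88|88

s(k+1) = s(k)·|·s(k) — each term doubles the last with '|' between the halves.
So the next term is two copies of 88|88|88|88 with '|' between the halves.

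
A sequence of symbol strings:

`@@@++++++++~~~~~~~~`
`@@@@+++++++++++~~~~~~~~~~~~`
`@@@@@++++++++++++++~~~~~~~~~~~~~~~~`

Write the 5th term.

The n-th term is n+1 @'s then 3n+2 +'s then 4n ~'s, where the shown terms are n = 2, 3, 4.
Setting n = 6 gives 7, 20, 24 characters in each block.

@@@@@@@++++++++++++++++++++~~~~~~~~~~~~~~~~~~~~~~~~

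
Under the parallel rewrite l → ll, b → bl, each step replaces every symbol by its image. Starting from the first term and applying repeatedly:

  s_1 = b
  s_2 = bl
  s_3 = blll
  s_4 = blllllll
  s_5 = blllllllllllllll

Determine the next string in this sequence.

Replace each of the 16 characters of blllllllllllllll in place — bl ll ll ll ll ll ll ll ll ll ll ll ll ll ll ll — and concatenate.

blllllllllllllllllllllllllllllll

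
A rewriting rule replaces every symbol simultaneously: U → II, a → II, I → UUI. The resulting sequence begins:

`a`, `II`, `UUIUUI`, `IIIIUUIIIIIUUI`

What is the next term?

UUIUUIUUIUUIIIIIUUIUUIUUIUUIUUIIIIIUUI

φ(IIIIUUIIIIIUUI) expands symbol-by-symbol to UUI UUI UUI UUI II II UUI UUI UUI UUI UUI II II UUI; joining the 14 pieces gives the next term.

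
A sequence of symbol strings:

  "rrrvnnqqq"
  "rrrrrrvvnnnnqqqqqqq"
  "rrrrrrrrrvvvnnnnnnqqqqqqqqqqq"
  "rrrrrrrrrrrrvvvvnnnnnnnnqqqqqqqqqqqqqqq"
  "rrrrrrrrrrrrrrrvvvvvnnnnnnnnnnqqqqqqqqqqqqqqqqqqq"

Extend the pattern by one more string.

rrrrrrrrrrrrrrrrrrvvvvvvnnnnnnnnnnnnqqqqqqqqqqqqqqqqqqqqqqq

Each string has the form r^{3n} v^{n} n^{2n} q^{4n-1} (n = 1, 2, …).
At n = 6 the blocks have lengths 18, 6, 12, 23.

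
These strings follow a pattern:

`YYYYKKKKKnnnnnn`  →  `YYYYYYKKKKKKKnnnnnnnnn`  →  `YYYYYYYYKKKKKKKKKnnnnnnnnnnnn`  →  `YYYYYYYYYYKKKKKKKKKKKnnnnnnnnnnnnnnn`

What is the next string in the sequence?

YYYYYYYYYYYYKKKKKKKKKKKKKnnnnnnnnnnnnnnnnnn

Reading off run lengths: Y runs 4, 6, 8, 10; K runs 5, 7, 9, 11; n runs 6, 9, 12, 15 — each is linear in n, where the shown terms are n = 2, 3, 4, 5.
Setting n = 6 gives 12, 13, 18 characters in each block.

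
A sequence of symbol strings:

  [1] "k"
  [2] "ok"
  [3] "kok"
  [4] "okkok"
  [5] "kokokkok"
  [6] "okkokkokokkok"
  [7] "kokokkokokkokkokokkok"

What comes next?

okkokkokokkokkokokkokokkokkokokkok

This is a Fibonacci-style word recurrence s(k) = s(k−2)·s(k−1): e.g. k·ok = kok.
So term 8 is okkokkokokkok·kokokkokokkokkokokkok.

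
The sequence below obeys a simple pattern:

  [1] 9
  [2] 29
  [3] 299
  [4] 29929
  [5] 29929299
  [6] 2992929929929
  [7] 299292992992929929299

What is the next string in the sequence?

2992929929929299292992992929929929

This is a Fibonacci-style word recurrence s(k) = s(k−1)·s(k−2): e.g. 29·9 = 299.
So term 8 is 299292992992929929299·2992929929929.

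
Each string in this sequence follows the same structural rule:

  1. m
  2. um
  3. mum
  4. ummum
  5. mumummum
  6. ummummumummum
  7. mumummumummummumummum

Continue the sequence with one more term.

From term 3 onward, concatenate the second-to-last term with the last: m·um = mum, um·mum = ummum, …
The next term joins ummummumummum and mumummumummummumummum.

ummummumummummumummumummummumummum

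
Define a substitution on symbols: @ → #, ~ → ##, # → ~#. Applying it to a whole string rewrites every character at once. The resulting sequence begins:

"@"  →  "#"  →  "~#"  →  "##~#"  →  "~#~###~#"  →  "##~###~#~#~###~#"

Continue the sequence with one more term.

Rewriting the 16 symbols of ##~###~#~#~###~# one by one yields ~# ~# ## ~# ~# ~# ## ~# ## ~# ## ~# ~# ~# ## ~#; concatenated:

~#~###~#~#~###~###~###~#~#~###~#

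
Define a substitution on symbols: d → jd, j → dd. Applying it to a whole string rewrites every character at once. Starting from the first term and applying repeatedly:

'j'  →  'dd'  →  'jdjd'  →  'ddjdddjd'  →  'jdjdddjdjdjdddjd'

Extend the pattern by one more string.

ddjdddjdjdjdddjdddjdddjdjdjdddjd

Applying the rule to each of the 16 symbols of jdjdddjdjdjdddjd gives the pieces dd jd dd jd jd jd dd jd dd jd dd jd jd jd dd jd, which concatenate to the answer.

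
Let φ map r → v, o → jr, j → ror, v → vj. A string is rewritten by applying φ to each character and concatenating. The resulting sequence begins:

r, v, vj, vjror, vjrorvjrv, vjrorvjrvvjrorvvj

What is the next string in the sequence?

Applying the rule to each of the 17 symbols of vjrorvjrvvjrorvvj gives the pieces vj ror v jr v vj ror v vj vj ror v jr v vj vj ror, which concatenate to the answer.

vjrorvjrvvjrorvvjvjrorvjrvvjvjror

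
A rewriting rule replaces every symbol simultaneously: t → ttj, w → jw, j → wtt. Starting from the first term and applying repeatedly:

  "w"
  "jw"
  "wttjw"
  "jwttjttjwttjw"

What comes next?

Rewriting the 13 symbols of jwttjttjwttjw one by one yields wtt jw ttj ttj wtt ttj ttj wtt jw ttj ttj wtt jw; concatenated:

wttjwttjttjwttttjttjwttjwttjttjwttjw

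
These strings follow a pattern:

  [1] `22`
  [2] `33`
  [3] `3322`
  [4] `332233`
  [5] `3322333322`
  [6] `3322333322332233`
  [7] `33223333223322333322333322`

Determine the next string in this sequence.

332233332233223333223333223322333322332233

From term 3 onward, concatenate the last term with the second-to-last: 33·22 = 3322, 3322·33 = 332233, …
Continuing: 33223333223322333322333322 · 3322333322332233 gives term 8.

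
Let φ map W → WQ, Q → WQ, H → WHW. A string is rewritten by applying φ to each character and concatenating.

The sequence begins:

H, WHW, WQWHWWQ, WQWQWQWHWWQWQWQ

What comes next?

Rewriting the 15 symbols of WQWQWQWHWWQWQWQ one by one yields WQ WQ WQ WQ WQ WQ WQ WHW WQ WQ WQ WQ WQ WQ WQ; concatenated:

WQWQWQWQWQWQWQWHWWQWQWQWQWQWQWQ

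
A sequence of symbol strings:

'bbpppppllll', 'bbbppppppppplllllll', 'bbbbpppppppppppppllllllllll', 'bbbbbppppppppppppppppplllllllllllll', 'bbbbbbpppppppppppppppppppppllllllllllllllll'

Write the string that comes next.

bbbbbbbppppppppppppppppppppppppplllllllllllllllllll

Term n consists of n+1 b's, followed by 4n+1 p's, followed by 3n+1 l's (n = 1, 2, …).
At n = 6 the blocks have lengths 7, 25, 19.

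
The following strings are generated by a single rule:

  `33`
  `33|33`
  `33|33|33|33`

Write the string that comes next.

Every step duplicates the string with '|' between the halves.
Doubling 33|33|33|33 with '|' between the halves:

33|33|33|33|33|33|33|33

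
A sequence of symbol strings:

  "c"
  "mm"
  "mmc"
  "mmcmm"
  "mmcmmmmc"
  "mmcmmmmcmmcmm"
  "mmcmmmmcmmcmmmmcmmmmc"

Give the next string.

From term 3 onward, concatenate the last term with the second-to-last: mm·c = mmc, mmc·mm = mmcmm, …
The next term joins mmcmmmmcmmcmmmmcmmmmc and mmcmmmmcmmcmm.

mmcmmmmcmmcmmmmcmmmmcmmcmmmmcmmcmm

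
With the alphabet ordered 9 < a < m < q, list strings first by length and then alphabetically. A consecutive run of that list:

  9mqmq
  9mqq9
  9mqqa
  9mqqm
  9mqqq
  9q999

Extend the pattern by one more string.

9q99a

The successor of 9q999 increments the rightmost position that isn't already q and resets every position after it to 9.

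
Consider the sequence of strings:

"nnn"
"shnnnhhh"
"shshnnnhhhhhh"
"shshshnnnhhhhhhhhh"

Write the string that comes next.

s(k+1) = sh·s(k)·hhh, so each term gains sh as a prefix and hhh as a suffix.
Applying this once more to shshshnnnhhhhhhhhh:

shshshshnnnhhhhhhhhhhhh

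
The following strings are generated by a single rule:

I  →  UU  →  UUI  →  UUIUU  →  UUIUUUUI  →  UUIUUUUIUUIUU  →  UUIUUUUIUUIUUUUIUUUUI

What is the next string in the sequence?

UUIUUUUIUUIUUUUIUUUUIUUIUUUUIUUIUU

Each term (from the third on) is the previous term followed by the one before it: term 3 = UU·I = UUI.
Continuing: UUIUUUUIUUIUUUUIUUUUI · UUIUUUUIUUIUU gives term 8.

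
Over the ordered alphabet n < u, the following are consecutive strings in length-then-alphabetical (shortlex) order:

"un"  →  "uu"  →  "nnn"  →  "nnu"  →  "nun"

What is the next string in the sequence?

nuu

Find the rightmost character of nun below u, bump it to the next letter, and reset everything to its right to n.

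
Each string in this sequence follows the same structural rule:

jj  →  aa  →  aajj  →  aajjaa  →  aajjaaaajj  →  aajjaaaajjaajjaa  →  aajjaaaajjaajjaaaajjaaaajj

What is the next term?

aajjaaaajjaajjaaaajjaaaajjaajjaaaajjaajjaa

Each term (from the third on) is the previous term followed by the one before it: term 3 = aa·jj = aajj.
The next term joins aajjaaaajjaajjaaaajjaaaajj and aajjaaaajjaajjaa.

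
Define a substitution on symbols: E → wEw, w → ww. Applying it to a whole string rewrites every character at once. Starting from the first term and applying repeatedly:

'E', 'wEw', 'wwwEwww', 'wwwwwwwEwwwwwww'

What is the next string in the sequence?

Applying the rule to each of the 15 symbols of wwwwwwwEwwwwwww gives the pieces ww ww ww ww ww ww ww wEw ww ww ww ww ww ww ww, which concatenate to the answer.

wwwwwwwwwwwwwwwEwwwwwwwwwwwwwww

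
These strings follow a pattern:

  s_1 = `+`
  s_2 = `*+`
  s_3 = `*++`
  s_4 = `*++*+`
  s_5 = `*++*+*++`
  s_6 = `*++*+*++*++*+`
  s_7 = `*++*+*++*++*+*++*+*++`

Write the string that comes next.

From term 3 onward, concatenate the last term with the second-to-last: *+·+ = *++, *++·*+ = *++*+, …
So term 8 is *++*+*++*++*+*++*+*++·*++*+*++*++*+.

*++*+*++*++*+*++*+*++*++*+*++*++*+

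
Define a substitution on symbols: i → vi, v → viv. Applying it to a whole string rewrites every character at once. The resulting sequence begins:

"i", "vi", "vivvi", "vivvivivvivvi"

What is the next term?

Applying the rule to each of the 13 symbols of vivvivivvivvi gives the pieces viv vi viv viv vi viv vi viv viv vi viv viv vi, which concatenate to the answer.

vivvivivvivvivivvivivvivvivivvivvi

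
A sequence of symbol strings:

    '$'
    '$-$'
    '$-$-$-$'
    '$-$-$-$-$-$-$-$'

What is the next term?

Every step duplicates the string with '-' between the halves.
One more doubling of $-$-$-$-$-$-$-$ gives the answer.

$-$-$-$-$-$-$-$-$-$-$-$-$-$-$-$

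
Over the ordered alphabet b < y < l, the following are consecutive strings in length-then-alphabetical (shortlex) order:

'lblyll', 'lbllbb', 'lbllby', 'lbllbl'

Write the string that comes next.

The successor of lbllbl increments the rightmost position that isn't already l and resets every position after it to b.

lbllyb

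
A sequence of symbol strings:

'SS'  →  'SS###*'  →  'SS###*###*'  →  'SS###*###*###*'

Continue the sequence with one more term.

Every step adds ###* to the end: s(k+1) = s(k)·###*.
Applying this once more to SS###*###*###*:

SS###*###*###*###*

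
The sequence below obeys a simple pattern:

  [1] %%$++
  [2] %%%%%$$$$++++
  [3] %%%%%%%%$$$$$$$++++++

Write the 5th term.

The n-th term is 3n-1 %'s then 3n-2 $'s then 2n +'s (n = 1, 2, …).
At n = 5 the blocks have lengths 14, 13, 10.

%%%%%%%%%%%%%%$$$$$$$$$$$$$++++++++++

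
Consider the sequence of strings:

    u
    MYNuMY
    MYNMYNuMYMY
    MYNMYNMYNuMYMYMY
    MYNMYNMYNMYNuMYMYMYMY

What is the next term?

Each term wraps the previous one in MYN on the left and MY on the right.
So the next term is MYN·MYNMYNMYNMYNuMYMYMYMY·MY.

MYNMYNMYNMYNMYNuMYMYMYMYMY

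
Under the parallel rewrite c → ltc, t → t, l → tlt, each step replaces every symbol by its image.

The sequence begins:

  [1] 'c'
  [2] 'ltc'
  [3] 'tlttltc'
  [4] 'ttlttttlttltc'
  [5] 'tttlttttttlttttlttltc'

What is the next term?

Replace each of the 21 characters of tttlttttttlttttlttltc in place — t t t tlt t t t t t t tlt t t t t tlt t t tlt t ltc — and concatenate.

ttttlttttttttlttttttlttttlttltc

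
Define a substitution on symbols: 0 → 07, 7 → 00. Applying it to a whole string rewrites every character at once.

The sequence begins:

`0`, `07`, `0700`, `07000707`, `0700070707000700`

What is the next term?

07000707070007000700070707000707

φ(0700070707000700) expands symbol-by-symbol to 07 00 07 07 07 00 07 00 07 00 07 07 07 00 07 07; joining the 16 pieces gives the next term.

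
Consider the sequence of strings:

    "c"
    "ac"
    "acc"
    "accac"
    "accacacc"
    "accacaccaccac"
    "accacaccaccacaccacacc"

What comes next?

accacaccaccacaccacaccaccacaccaccac

From term 3 onward, concatenate the last term with the second-to-last: ac·c = acc, acc·ac = accac, …
So term 8 is accacaccaccacaccacacc·accacaccaccac.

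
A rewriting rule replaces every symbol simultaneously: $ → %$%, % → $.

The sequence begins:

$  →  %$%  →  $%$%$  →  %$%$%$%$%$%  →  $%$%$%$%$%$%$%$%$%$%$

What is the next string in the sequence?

φ($%$%$%$%$%$%$%$%$%$%$) expands symbol-by-symbol to %$% $ %$% $ %$% $ %$% $ %$% $ %$% $ %$% $ %$% $ %$% $ %$% $ %$%; joining the 21 pieces gives the next term.

%$%$%$%$%$%$%$%$%$%$%$%$%$%$%$%$%$%$%$%$%$%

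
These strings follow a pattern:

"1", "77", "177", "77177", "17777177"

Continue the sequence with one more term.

This is a Fibonacci-style word recurrence s(k) = s(k−2)·s(k−1): e.g. 1·77 = 177.
The next term joins 77177 and 17777177.

7717717777177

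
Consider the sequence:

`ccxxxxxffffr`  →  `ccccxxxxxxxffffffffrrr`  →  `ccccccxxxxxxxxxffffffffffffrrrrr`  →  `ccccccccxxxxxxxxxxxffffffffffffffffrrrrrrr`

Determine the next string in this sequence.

ccccccccccxxxxxxxxxxxxxffffffffffffffffffffrrrrrrrrr

Reading off run lengths: c runs 2, 4, 6, 8; x runs 5, 7, 9, 11; f runs 4, 8, 12, 16; r runs 1, 3, 5, 7 — each is linear in n (n = 1, 2, …).
At n = 5 the blocks have lengths 10, 13, 20, 9.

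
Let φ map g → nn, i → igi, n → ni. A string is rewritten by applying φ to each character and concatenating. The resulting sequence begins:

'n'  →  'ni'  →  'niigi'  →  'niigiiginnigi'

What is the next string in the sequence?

Rewriting the 13 symbols of niigiiginnigi one by one yields ni igi igi nn igi igi nn igi ni ni igi nn igi; concatenated:

niigiiginnigiiginnigininiiginnigi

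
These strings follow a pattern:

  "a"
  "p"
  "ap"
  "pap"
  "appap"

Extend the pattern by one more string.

papappap

Each term (from the third on) is the two preceding terms concatenated in order: term 3 = a·p = ap.
Continuing: pap · appap gives term 6.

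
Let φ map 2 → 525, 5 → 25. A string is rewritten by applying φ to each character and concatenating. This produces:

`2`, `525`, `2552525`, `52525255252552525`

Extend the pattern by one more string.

Applying the rule to each of the 17 symbols of 52525255252552525 gives the pieces 25 525 25 525 25 525 25 25 525 25 525 25 25 525 25 525 25, which concatenate to the answer.

25525255252552525255252552525255252552525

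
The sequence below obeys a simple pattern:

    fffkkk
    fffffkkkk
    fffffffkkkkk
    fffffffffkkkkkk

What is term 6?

Reading off run lengths: f runs 3, 5, 7, 9; k runs 3, 4, 5, 6 — each is linear in n, where the shown terms are n = 2, 3, 4, 5.
For term 6, n = 7, so the run lengths are 13, 8.

fffffffffffffkkkkkkkk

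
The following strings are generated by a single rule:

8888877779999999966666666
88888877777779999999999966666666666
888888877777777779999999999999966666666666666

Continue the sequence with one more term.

8888888877777777777779999999999999999966666666666666666

Term n consists of n+3 8's, followed by 3n-2 7's, followed by 3n+2 9's, followed by 3n+2 6's, where the shown terms are n = 2, 3, 4.
At n = 5 the blocks have lengths 8, 13, 17, 17.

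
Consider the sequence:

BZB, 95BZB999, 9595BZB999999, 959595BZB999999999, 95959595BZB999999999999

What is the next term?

s(k+1) = 95·s(k)·999, so each term gains 95 as a prefix and 999 as a suffix.
Applying this once more to 95959595BZB999999999999:

9595959595BZB999999999999999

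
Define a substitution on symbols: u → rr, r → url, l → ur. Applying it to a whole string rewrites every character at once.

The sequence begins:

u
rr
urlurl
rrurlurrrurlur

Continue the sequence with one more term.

urlurlrrurlurrrurlurlurlrrurlurrrurl

Applying the rule to each of the 14 symbols of rrurlurrrurlur gives the pieces url url rr url ur rr url url url rr url ur rr url, which concatenate to the answer.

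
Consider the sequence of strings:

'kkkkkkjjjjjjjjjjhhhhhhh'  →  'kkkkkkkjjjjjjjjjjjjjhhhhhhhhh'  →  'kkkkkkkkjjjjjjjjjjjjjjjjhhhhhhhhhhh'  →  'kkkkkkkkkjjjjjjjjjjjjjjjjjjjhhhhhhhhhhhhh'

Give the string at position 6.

kkkkkkkkkkkjjjjjjjjjjjjjjjjjjjjjjjjjhhhhhhhhhhhhhhhhh

Each string has the form k^{n+3} j^{3n+1} h^{2n+1}, where the shown terms are n = 3, 4, 5, 6.
Setting n = 8 gives 11, 25, 17 characters in each block.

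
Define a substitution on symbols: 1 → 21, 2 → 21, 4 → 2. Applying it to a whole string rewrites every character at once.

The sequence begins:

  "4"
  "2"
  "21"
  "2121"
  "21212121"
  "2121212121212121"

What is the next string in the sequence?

Replace each of the 16 characters of 2121212121212121 in place — 21 21 21 21 21 21 21 21 21 21 21 21 21 21 21 21 — and concatenate.

21212121212121212121212121212121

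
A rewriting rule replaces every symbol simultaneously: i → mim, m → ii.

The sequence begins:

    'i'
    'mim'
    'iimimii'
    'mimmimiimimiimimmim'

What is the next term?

φ(mimmimiimimiimimmim) expands symbol-by-symbol to ii mim ii ii mim ii mim mim ii mim ii mim mim ii mim ii ii mim ii; joining the 19 pieces gives the next term.

iimimiiiimimiimimmimiimimiimimmimiimimiiiimimii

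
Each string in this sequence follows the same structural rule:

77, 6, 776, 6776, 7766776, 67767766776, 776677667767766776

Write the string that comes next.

67767766776776677667767766776

Each term (from the third on) is the two preceding terms concatenated in order: term 3 = 77·6 = 776.
So term 8 is 67767766776·776677667767766776.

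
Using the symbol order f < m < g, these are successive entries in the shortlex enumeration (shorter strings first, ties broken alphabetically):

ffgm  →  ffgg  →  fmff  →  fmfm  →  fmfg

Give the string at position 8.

fmmg

Advancing 3 positions from fmfg through fmfg → fmmf → fmmm reaches term 8.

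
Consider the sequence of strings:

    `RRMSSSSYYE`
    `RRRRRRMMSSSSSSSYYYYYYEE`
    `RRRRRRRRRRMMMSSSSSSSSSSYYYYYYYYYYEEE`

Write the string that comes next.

RRRRRRRRRRRRRRMMMMSSSSSSSSSSSSSYYYYYYYYYYYYYYEEEE

Each string has the form R^{4n-2} M^{n} S^{3n+1} Y^{4n-2} E^{n} (n = 1, 2, …).
For the next term, n = 4, so the run lengths are 14, 4, 13, 14, 4.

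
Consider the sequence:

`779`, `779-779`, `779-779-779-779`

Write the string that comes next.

Each string is two copies of the previous one joined by '-'.
One more doubling of 779-779-779-779 gives the answer.

779-779-779-779-779-779-779-779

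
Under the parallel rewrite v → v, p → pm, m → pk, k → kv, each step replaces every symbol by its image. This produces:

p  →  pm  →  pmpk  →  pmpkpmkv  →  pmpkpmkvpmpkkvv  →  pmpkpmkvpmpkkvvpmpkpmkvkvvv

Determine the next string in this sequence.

Rewriting the 27 symbols of pmpkpmkvpmpkkvvpmpkpmkvkvvv one by one yields pm pk pm kv pm pk kv v pm pk pm kv kv v v pm pk pm kv pm pk kv v kv v v v; concatenated:

pmpkpmkvpmpkkvvpmpkpmkvkvvvpmpkpmkvpmpkkvvkvvvv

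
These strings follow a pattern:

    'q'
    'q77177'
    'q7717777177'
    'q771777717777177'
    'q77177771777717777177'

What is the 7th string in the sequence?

The strings grow by a fixed suffix 77177 each time.
From q77177771777717777177, 2 further steps: q77177771777717777177 → q7717777177771777717777177 → (answer).

q771777717777177771777717777177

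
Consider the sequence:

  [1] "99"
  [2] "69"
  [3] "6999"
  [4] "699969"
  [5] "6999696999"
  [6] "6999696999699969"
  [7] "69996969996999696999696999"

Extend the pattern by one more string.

Each term (from the third on) is the previous term followed by the one before it: term 3 = 69·99 = 6999.
The next term joins 69996969996999696999696999 and 6999696999699969.

699969699969996969996969996999696999699969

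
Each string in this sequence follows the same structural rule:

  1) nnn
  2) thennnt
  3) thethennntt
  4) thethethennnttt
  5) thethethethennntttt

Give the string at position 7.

thethethethethethennntttttt

Every step adds the to the front and t to the end of the previous string.
From thethethethennntttt, 2 further steps: thethethethennntttt → thethethethethennnttttt → (answer).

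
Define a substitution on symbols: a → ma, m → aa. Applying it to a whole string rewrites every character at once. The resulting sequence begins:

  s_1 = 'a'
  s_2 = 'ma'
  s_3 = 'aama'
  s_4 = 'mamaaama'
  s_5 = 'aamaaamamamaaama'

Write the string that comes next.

Replace each of the 16 characters of aamaaamamamaaama in place — ma ma aa ma ma ma aa ma aa ma aa ma ma ma aa ma — and concatenate.

mamaaamamamaaamaaamaaamamamaaama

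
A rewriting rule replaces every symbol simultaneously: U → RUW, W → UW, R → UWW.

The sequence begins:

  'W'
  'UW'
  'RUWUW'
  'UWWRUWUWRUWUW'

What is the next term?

RUWUWUWUWWRUWUWRUWUWUWWRUWUWRUWUW

Applying the rule to each of the 13 symbols of UWWRUWUWRUWUW gives the pieces RUW UW UW UWW RUW UW RUW UW UWW RUW UW RUW UW, which concatenate to the answer.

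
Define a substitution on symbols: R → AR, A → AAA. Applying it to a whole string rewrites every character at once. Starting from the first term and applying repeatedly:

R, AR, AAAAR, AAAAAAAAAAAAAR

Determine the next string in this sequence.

φ(AAAAAAAAAAAAAR) expands symbol-by-symbol to AAA AAA AAA AAA AAA AAA AAA AAA AAA AAA AAA AAA AAA AR; joining the 14 pieces gives the next term.

AAAAAAAAAAAAAAAAAAAAAAAAAAAAAAAAAAAAAAAAR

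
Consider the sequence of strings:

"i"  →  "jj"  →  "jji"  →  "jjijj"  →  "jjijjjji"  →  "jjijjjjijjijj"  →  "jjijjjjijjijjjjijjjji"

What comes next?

jjijjjjijjijjjjijjjjijjijjjjijjijj

This is a Fibonacci-style word recurrence s(k) = s(k−1)·s(k−2): e.g. jj·i = jji.
The next term joins jjijjjjijjijjjjijjjji and jjijjjjijjijj.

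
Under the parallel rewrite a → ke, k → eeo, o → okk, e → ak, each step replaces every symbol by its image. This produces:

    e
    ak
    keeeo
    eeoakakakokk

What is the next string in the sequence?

akakokkkeeeokeeeokeeeookkeeoeeo

Apply φ to eeoakakakokk symbol by symbol: e→ak, e→ak, o→okk, a→ke, k→eeo, a→ke, k→eeo, a→ke, k→eeo, o→okk, k→eeo, k→eeo; joined: ak ak okk ke eeo ke eeo ke eeo okk eeo eeo.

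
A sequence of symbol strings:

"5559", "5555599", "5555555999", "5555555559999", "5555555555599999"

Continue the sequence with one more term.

5555555555555999999

Each string has the form 5^{2n-1} 9^{n-1}, where the shown terms are n = 2, 3, 4, 5, 6.
For the next term, n = 7, so the run lengths are 13, 6.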